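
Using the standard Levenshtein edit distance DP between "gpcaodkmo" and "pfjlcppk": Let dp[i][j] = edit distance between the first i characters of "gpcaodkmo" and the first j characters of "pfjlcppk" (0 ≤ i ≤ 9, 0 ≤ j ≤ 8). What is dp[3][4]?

   ''  p  f  j  l  c  p  p  k
''  0  1  2  3  4  5  6  7  8
 g  1  1  2  3  4  5  6  7  8
 p  2  1  2  3  4  5  5  6  7
 c  3  2  2  3  4  4  5  6  7
 a  4  3  3  3  4  5  5  6  7
 o  5  4  4  4  4  5  6  6  7
 d  6  5  5  5  5  5  6  7  7
 k  7  6  6  6  6  6  6  7  7
 m  8  7  7  7  7  7  7  7  8
 o  9  8  8  8  8  8  8  8  8

4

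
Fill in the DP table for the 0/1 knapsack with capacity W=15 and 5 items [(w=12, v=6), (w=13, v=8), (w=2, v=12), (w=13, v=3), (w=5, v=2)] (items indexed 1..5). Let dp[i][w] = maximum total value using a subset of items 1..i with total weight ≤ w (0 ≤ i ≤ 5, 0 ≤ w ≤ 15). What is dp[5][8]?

i\w   0   1   2   3   4   5   6   7   8   9  10  11  12  13  14  15
  0   0   0   0   0   0   0   0   0   0   0   0   0   0   0   0   0
  1   0   0   0   0   0   0   0   0   0   0   0   0   6   6   6   6
  2   0   0   0   0   0   0   0   0   0   0   0   0   6   8   8   8
  3   0   0  12  12  12  12  12  12  12  12  12  12  12  12  18  20
  4   0   0  12  12  12  12  12  12  12  12  12  12  12  12  18  20
  5   0   0  12  12  12  12  12  14  14  14  14  14  14  14  18  20

14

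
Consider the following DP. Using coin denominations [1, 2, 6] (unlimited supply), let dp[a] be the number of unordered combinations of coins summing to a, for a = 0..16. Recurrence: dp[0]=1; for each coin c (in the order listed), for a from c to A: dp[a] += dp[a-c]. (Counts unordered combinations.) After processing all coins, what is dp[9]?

after  coin     0     1     2     3     4     5     6     7     8     9    10    11    12    13    14    15    16
          1     1     1     1     1     1     1     1     1     1     1     1     1     1     1     1     1     1
          2     1     1     2     2     3     3     4     4     5     5     6     6     7     7     8     8     9
          6     1     1     2     2     3     3     5     5     7     7     9     9    12    12    15    15    18

7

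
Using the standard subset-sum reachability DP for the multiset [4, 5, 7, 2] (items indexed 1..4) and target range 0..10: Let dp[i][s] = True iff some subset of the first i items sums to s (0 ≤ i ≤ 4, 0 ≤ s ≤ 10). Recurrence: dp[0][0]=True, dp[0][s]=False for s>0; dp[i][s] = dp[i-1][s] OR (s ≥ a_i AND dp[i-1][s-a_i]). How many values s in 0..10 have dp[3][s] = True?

5

i\s   0   1   2   3   4   5   6   7   8   9  10
  0   T   F   F   F   F   F   F   F   F   F   F
  1   T   F   F   F   T   F   F   F   F   F   F
  2   T   F   F   F   T   T   F   F   F   T   F
  3   T   F   F   F   T   T   F   T   F   T   F
  4   T   F   T   F   T   T   T   T   F   T   F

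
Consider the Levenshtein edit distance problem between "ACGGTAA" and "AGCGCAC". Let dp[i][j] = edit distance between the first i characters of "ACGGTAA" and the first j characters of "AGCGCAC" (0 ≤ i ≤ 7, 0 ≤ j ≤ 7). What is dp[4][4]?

   ''  A  G  C  G  C  A  C
''  0  1  2  3  4  5  6  7
 A  1  0  1  2  3  4  5  6
 C  2  1  1  1  2  3  4  5
 G  3  2  1  2  1  2  3  4
 G  4  3  2  2  2  2  3  4
 T  5  4  3  3  3  3  3  4
 A  6  5  4  4  4  4  3  4
 A  7  6  5  5  5  5  4  4

2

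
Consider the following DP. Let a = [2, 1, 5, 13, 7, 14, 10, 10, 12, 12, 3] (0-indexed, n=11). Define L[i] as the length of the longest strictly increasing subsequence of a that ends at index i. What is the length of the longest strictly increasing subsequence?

5

   i    0    1    2    3    4    5    6    7    8    9   10
a[i]    2    1    5   13    7   14   10   10   12   12    3
L[i]    1    1    2    3    3    4    4    4    5    5    2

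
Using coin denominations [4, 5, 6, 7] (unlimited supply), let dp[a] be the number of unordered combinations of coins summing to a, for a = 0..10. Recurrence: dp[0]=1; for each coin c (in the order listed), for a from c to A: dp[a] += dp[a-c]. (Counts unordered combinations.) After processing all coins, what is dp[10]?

after  coin     0     1     2     3     4     5     6     7     8     9    10
          4     1     0     0     0     1     0     0     0     1     0     0
          5     1     0     0     0     1     1     0     0     1     1     1
          6     1     0     0     0     1     1     1     0     1     1     2
          7     1     0     0     0     1     1     1     1     1     1     2

2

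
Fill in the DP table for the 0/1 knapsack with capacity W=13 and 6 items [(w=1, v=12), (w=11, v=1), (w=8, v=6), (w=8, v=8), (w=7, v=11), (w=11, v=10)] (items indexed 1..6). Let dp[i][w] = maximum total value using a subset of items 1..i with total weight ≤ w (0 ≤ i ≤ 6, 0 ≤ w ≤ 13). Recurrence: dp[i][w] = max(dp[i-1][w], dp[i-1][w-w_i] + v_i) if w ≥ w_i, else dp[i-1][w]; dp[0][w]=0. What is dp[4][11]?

20

i\w   0   1   2   3   4   5   6   7   8   9  10  11  12  13
  0   0   0   0   0   0   0   0   0   0   0   0   0   0   0
  1   0  12  12  12  12  12  12  12  12  12  12  12  12  12
  2   0  12  12  12  12  12  12  12  12  12  12  12  13  13
  3   0  12  12  12  12  12  12  12  12  18  18  18  18  18
  4   0  12  12  12  12  12  12  12  12  20  20  20  20  20
  5   0  12  12  12  12  12  12  12  23  23  23  23  23  23
  6   0  12  12  12  12  12  12  12  23  23  23  23  23  23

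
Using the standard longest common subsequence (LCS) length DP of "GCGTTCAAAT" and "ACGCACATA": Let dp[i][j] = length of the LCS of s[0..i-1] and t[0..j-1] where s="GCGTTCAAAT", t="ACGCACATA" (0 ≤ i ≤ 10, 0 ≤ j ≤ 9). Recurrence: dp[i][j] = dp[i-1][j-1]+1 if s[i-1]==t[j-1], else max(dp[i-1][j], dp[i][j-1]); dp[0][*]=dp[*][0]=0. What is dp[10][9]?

6

   ''  A  C  G  C  A  C  A  T  A
''  0  0  0  0  0  0  0  0  0  0
 G  0  0  0  1  1  1  1  1  1  1
 C  0  0  1  1  2  2  2  2  2  2
 G  0  0  1  2  2  2  2  2  2  2
 T  0  0  1  2  2  2  2  2  3  3
 T  0  0  1  2  2  2  2  2  3  3
 C  0  0  1  2  3  3  3  3  3  3
 A  0  1  1  2  3  4  4  4  4  4
 A  0  1  1  2  3  4  4  5  5  5
 A  0  1  1  2  3  4  4  5  5  6
 T  0  1  1  2  3  4  4  5  6  6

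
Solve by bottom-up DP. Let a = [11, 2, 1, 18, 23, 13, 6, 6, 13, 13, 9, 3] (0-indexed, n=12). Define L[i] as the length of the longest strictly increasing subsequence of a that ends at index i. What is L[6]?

   i    0    1    2    3    4    5    6    7    8    9   10   11
a[i]   11    2    1   18   23   13    6    6   13   13    9    3
L[i]    1    1    1    2    3    2    2    2    3    3    3    2

2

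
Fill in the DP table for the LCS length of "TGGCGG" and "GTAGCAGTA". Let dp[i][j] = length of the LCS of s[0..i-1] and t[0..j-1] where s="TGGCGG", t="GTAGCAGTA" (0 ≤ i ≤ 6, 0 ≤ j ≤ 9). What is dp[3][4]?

2

   ''  G  T  A  G  C  A  G  T  A
''  0  0  0  0  0  0  0  0  0  0
 T  0  0  1  1  1  1  1  1  1  1
 G  0  1  1  1  2  2  2  2  2  2
 G  0  1  1  1  2  2  2  3  3  3
 C  0  1  1  1  2  3  3  3  3  3
 G  0  1  1  1  2  3  3  4  4  4
 G  0  1  1  1  2  3  3  4  4  4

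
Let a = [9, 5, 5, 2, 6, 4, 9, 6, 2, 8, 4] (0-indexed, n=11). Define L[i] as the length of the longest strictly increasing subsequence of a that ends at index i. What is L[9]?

4

   i    0    1    2    3    4    5    6    7    8    9   10
a[i]    9    5    5    2    6    4    9    6    2    8    4
L[i]    1    1    1    1    2    2    3    3    1    4    2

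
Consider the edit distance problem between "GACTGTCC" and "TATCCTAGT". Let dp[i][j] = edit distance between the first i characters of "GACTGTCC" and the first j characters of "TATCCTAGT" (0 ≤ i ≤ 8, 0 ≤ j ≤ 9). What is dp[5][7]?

4

   ''  T  A  T  C  C  T  A  G  T
''  0  1  2  3  4  5  6  7  8  9
 G  1  1  2  3  4  5  6  7  7  8
 A  2  2  1  2  3  4  5  6  7  8
 C  3  3  2  2  2  3  4  5  6  7
 T  4  3  3  2  3  3  3  4  5  6
 G  5  4  4  3  3  4  4  4  4  5
 T  6  5  5  4  4  4  4  5  5  4
 C  7  6  6  5  4  4  5  5  6  5
 C  8  7  7  6  5  4  5  6  6  6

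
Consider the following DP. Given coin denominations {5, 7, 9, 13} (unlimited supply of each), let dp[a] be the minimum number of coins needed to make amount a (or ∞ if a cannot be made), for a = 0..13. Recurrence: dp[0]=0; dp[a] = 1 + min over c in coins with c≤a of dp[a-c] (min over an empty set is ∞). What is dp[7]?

1

 a  0  1  2  3  4  5  6  7  8  9 10 11 12 13
dp  0  -  -  -  -  1  -  1  -  1  2  -  2  1
(- denotes ∞ / unreachable)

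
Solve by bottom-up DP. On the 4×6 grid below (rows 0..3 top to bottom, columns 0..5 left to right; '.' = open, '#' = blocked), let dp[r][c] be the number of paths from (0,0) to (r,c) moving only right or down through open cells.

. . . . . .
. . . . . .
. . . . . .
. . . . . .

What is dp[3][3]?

20

r\c   0   1   2   3   4   5
  0   1   1   1   1   1   1
  1   1   2   3   4   5   6
  2   1   3   6  10  15  21
  3   1   4  10  20  35  56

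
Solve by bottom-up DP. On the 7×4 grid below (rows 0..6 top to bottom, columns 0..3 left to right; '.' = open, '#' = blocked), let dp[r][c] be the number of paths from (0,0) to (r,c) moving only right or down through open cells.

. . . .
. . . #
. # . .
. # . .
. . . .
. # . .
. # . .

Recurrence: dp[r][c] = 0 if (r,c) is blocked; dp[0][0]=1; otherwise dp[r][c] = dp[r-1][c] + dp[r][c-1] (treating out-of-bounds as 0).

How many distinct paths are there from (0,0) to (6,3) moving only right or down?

r\c   0   1   2   3
  0   1   1   1   1
  1   1   2   3   0
  2   1   0   3   3
  3   1   0   3   6
  4   1   1   4  10
  5   1   0   4  14
  6   1   0   4  18

18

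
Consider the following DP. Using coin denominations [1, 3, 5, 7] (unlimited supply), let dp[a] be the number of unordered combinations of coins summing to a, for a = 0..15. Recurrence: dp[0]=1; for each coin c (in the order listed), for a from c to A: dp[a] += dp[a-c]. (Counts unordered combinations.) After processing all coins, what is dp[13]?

14

after  coin     0     1     2     3     4     5     6     7     8     9    10    11    12    13    14    15
          1     1     1     1     1     1     1     1     1     1     1     1     1     1     1     1     1
          3     1     1     1     2     2     2     3     3     3     4     4     4     5     5     5     6
          5     1     1     1     2     2     3     4     4     5     6     7     8     9    10    11    13
          7     1     1     1     2     2     3     4     5     6     7     9    10    12    14    16    19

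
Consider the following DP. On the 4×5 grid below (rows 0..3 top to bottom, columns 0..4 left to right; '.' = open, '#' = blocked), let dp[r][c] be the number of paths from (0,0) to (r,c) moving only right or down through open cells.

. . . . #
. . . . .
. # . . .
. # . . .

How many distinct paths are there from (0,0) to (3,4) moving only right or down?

21

r\c   0   1   2   3   4
  0   1   1   1   1   0
  1   1   2   3   4   4
  2   1   0   3   7  11
  3   1   0   3  10  21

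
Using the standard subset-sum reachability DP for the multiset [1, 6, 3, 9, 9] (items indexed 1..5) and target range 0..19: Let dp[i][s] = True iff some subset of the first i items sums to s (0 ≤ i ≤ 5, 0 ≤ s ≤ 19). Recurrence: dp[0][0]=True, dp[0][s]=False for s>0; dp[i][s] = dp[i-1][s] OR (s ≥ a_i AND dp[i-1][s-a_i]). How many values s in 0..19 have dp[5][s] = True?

14

i\s   0   1   2   3   4   5   6   7   8   9  10  11  12  13  14  15  16  17  18  19
  0   T   F   F   F   F   F   F   F   F   F   F   F   F   F   F   F   F   F   F   F
  1   T   T   F   F   F   F   F   F   F   F   F   F   F   F   F   F   F   F   F   F
  2   T   T   F   F   F   F   T   T   F   F   F   F   F   F   F   F   F   F   F   F
  3   T   T   F   T   T   F   T   T   F   T   T   F   F   F   F   F   F   F   F   F
  4   T   T   F   T   T   F   T   T   F   T   T   F   T   T   F   T   T   F   T   T
  5   T   T   F   T   T   F   T   T   F   T   T   F   T   T   F   T   T   F   T   T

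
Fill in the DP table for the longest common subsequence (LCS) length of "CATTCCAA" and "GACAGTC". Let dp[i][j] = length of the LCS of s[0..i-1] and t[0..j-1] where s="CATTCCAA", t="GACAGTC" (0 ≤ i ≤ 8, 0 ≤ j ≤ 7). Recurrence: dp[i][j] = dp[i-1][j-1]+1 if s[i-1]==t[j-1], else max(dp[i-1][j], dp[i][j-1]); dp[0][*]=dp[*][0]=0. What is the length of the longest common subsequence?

   ''  G  A  C  A  G  T  C
''  0  0  0  0  0  0  0  0
 C  0  0  0  1  1  1  1  1
 A  0  0  1  1  2  2  2  2
 T  0  0  1  1  2  2  3  3
 T  0  0  1  1  2  2  3  3
 C  0  0  1  2  2  2  3  4
 C  0  0  1  2  2  2  3  4
 A  0  0  1  2  3  3  3  4
 A  0  0  1  2  3  3  3  4

4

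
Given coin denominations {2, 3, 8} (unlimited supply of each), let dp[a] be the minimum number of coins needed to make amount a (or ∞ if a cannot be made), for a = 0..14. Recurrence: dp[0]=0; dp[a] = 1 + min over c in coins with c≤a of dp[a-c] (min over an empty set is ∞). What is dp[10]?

 a  0  1  2  3  4  5  6  7  8  9 10 11 12 13 14
dp  0  -  1  1  2  2  2  3  1  3  2  2  3  3  3
(- denotes ∞ / unreachable)

2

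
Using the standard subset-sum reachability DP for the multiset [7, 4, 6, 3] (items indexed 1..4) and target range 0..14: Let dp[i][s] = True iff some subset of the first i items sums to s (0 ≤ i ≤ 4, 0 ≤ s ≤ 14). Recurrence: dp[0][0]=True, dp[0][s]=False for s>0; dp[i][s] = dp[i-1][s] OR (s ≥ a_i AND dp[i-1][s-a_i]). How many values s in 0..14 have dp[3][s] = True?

7

i\s   0   1   2   3   4   5   6   7   8   9  10  11  12  13  14
  0   T   F   F   F   F   F   F   F   F   F   F   F   F   F   F
  1   T   F   F   F   F   F   F   T   F   F   F   F   F   F   F
  2   T   F   F   F   T   F   F   T   F   F   F   T   F   F   F
  3   T   F   F   F   T   F   T   T   F   F   T   T   F   T   F
  4   T   F   F   T   T   F   T   T   F   T   T   T   F   T   T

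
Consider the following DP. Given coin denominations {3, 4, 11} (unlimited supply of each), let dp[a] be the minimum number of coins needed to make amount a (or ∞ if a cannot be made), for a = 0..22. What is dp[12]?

 a  0  1  2  3  4  5  6  7  8  9 10 11 12 13 14 15 16 17 18 19 20 21 22
dp  0  -  -  1  1  -  2  2  2  3  3  1  3  4  2  2  4  3  3  3  4  4  2
(- denotes ∞ / unreachable)

3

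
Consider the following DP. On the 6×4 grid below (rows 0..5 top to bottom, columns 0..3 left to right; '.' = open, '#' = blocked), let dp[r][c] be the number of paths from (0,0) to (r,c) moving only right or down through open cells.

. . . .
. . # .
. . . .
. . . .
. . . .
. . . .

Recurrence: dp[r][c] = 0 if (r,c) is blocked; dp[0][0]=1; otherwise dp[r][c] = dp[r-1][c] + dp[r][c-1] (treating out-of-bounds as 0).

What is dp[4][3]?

r\c   0   1   2   3
  0   1   1   1   1
  1   1   2   0   1
  2   1   3   3   4
  3   1   4   7  11
  4   1   5  12  23
  5   1   6  18  41

23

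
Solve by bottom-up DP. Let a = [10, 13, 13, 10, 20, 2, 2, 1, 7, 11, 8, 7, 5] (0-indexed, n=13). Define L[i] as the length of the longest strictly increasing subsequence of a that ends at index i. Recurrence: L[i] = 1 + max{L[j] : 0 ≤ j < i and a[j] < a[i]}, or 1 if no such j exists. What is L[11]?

2

   i    0    1    2    3    4    5    6    7    8    9   10   11   12
a[i]   10   13   13   10   20    2    2    1    7   11    8    7    5
L[i]    1    2    2    1    3    1    1    1    2    3    3    2    2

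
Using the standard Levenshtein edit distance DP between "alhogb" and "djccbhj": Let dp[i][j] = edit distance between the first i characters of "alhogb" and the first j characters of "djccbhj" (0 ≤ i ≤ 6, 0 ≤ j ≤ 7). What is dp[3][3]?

3

   ''  d  j  c  c  b  h  j
''  0  1  2  3  4  5  6  7
 a  1  1  2  3  4  5  6  7
 l  2  2  2  3  4  5  6  7
 h  3  3  3  3  4  5  5  6
 o  4  4  4  4  4  5  6  6
 g  5  5  5  5  5  5  6  7
 b  6  6  6  6  6  5  6  7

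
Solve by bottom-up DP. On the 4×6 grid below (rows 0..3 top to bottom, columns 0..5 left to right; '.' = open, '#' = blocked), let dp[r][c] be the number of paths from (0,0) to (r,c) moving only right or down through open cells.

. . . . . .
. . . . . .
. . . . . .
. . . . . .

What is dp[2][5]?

21

r\c   0   1   2   3   4   5
  0   1   1   1   1   1   1
  1   1   2   3   4   5   6
  2   1   3   6  10  15  21
  3   1   4  10  20  35  56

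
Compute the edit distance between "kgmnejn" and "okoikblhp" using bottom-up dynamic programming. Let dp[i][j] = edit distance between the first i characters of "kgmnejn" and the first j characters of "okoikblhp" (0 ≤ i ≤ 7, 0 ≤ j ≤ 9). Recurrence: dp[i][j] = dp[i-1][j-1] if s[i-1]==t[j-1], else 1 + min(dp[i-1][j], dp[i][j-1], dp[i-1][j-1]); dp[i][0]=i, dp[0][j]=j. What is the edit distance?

   ''  o  k  o  i  k  b  l  h  p
''  0  1  2  3  4  5  6  7  8  9
 k  1  1  1  2  3  4  5  6  7  8
 g  2  2  2  2  3  4  5  6  7  8
 m  3  3  3  3  3  4  5  6  7  8
 n  4  4  4  4  4  4  5  6  7  8
 e  5  5  5  5  5  5  5  6  7  8
 j  6  6  6  6  6  6  6  6  7  8
 n  7  7  7  7  7  7  7  7  7  8

8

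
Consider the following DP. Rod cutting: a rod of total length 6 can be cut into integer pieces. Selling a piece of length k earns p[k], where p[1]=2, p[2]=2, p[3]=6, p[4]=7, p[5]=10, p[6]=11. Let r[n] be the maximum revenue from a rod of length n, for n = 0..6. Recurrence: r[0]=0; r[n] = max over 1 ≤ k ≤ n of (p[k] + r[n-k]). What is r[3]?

6

   n    0    1    2    3    4    5    6
r[n]    0    2    4    6    8   10   12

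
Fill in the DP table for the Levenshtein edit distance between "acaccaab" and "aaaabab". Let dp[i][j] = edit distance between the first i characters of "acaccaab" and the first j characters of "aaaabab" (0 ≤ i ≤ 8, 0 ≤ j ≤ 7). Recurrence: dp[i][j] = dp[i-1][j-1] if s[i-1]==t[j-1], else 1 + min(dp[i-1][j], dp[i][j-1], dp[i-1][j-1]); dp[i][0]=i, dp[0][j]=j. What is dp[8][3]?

5

   ''  a  a  a  a  b  a  b
''  0  1  2  3  4  5  6  7
 a  1  0  1  2  3  4  5  6
 c  2  1  1  2  3  4  5  6
 a  3  2  1  1  2  3  4  5
 c  4  3  2  2  2  3  4  5
 c  5  4  3  3  3  3  4  5
 a  6  5  4  3  3  4  3  4
 a  7  6  5  4  3  4  4  4
 b  8  7  6  5  4  3  4  4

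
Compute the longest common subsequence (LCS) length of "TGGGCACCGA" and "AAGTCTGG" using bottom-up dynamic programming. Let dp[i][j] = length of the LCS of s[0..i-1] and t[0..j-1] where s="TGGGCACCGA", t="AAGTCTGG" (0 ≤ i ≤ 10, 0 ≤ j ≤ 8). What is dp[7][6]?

2

   ''  A  A  G  T  C  T  G  G
''  0  0  0  0  0  0  0  0  0
 T  0  0  0  0  1  1  1  1  1
 G  0  0  0  1  1  1  1  2  2
 G  0  0  0  1  1  1  1  2  3
 G  0  0  0  1  1  1  1  2  3
 C  0  0  0  1  1  2  2  2  3
 A  0  1  1  1  1  2  2  2  3
 C  0  1  1  1  1  2  2  2  3
 C  0  1  1  1  1  2  2  2  3
 G  0  1  1  2  2  2  2  3  3
 A  0  1  2  2  2  2  2  3  3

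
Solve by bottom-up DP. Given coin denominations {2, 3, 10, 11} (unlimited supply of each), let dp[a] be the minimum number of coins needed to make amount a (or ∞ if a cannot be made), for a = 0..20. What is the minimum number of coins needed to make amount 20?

 a  0  1  2  3  4  5  6  7  8  9 10 11 12 13 14 15 16 17 18 19 20
dp  0  -  1  1  2  2  2  3  3  3  1  1  2  2  2  3  3  3  4  4  2
(- denotes ∞ / unreachable)

2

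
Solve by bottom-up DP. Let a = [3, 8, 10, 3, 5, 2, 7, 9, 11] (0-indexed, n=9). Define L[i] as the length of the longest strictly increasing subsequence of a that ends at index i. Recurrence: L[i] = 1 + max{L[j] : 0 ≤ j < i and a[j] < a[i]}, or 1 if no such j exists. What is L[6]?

   i    0    1    2    3    4    5    6    7    8
a[i]    3    8   10    3    5    2    7    9   11
L[i]    1    2    3    1    2    1    3    4    5

3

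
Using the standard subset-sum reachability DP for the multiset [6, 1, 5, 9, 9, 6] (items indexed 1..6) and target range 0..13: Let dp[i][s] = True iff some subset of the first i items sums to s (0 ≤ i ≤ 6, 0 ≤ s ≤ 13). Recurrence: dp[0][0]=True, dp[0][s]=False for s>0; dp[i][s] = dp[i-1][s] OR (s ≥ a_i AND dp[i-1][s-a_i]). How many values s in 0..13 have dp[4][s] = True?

i\s   0   1   2   3   4   5   6   7   8   9  10  11  12  13
  0   T   F   F   F   F   F   F   F   F   F   F   F   F   F
  1   T   F   F   F   F   F   T   F   F   F   F   F   F   F
  2   T   T   F   F   F   F   T   T   F   F   F   F   F   F
  3   T   T   F   F   F   T   T   T   F   F   F   T   T   F
  4   T   T   F   F   F   T   T   T   F   T   T   T   T   F
  5   T   T   F   F   F   T   T   T   F   T   T   T   T   F
  6   T   T   F   F   F   T   T   T   F   T   T   T   T   T

9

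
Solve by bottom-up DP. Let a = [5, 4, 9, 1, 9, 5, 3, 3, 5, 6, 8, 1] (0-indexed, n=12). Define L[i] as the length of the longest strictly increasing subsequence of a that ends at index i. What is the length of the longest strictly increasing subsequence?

5

   i    0    1    2    3    4    5    6    7    8    9   10   11
a[i]    5    4    9    1    9    5    3    3    5    6    8    1
L[i]    1    1    2    1    2    2    2    2    3    4    5    1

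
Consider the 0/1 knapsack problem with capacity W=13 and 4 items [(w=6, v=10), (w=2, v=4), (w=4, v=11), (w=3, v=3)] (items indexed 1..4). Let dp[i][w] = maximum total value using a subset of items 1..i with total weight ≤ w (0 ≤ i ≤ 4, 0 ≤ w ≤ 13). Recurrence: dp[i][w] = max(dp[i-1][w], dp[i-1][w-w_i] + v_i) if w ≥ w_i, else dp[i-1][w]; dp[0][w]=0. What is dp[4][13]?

25

i\w   0   1   2   3   4   5   6   7   8   9  10  11  12  13
  0   0   0   0   0   0   0   0   0   0   0   0   0   0   0
  1   0   0   0   0   0   0  10  10  10  10  10  10  10  10
  2   0   0   4   4   4   4  10  10  14  14  14  14  14  14
  3   0   0   4   4  11  11  15  15  15  15  21  21  25  25
  4   0   0   4   4  11  11  15  15  15  18  21  21  25  25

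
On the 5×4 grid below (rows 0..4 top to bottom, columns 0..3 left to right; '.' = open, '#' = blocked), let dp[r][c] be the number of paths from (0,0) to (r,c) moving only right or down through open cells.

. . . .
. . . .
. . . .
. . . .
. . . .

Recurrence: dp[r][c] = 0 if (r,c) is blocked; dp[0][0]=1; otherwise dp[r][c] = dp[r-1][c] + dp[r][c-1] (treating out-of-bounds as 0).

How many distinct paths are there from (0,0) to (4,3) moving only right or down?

r\c   0   1   2   3
  0   1   1   1   1
  1   1   2   3   4
  2   1   3   6  10
  3   1   4  10  20
  4   1   5  15  35

35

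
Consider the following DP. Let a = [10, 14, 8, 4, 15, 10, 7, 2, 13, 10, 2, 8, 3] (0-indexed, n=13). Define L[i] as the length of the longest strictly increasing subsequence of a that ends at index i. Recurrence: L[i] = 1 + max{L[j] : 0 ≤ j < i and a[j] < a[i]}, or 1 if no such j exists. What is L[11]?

   i    0    1    2    3    4    5    6    7    8    9   10   11   12
a[i]   10   14    8    4   15   10    7    2   13   10    2    8    3
L[i]    1    2    1    1    3    2    2    1    3    3    1    3    2

3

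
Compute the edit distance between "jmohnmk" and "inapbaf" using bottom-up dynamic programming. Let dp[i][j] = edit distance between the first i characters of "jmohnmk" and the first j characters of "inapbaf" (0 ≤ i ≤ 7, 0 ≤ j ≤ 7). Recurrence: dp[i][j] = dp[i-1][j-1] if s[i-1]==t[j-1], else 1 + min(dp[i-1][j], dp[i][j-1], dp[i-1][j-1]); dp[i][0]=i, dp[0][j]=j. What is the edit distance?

   ''  i  n  a  p  b  a  f
''  0  1  2  3  4  5  6  7
 j  1  1  2  3  4  5  6  7
 m  2  2  2  3  4  5  6  7
 o  3  3  3  3  4  5  6  7
 h  4  4  4  4  4  5  6  7
 n  5  5  4  5  5  5  6  7
 m  6  6  5  5  6  6  6  7
 k  7  7  6  6  6  7  7  7

7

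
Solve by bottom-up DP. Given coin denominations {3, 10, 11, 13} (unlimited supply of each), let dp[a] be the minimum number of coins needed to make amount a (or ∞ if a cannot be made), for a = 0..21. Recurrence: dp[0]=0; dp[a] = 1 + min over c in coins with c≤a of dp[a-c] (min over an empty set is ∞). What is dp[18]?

6

 a  0  1  2  3  4  5  6  7  8  9 10 11 12 13 14 15 16 17 18 19 20 21
dp  0  -  -  1  -  -  2  -  -  3  1  1  4  1  2  5  2  3  6  3  2  2
(- denotes ∞ / unreachable)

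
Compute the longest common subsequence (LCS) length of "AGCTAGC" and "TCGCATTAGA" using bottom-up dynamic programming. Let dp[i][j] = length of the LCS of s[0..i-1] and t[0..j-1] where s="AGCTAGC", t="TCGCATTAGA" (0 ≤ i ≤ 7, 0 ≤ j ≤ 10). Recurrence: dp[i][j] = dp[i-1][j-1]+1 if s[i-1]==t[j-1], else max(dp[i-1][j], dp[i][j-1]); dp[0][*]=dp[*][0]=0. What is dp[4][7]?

3

   ''  T  C  G  C  A  T  T  A  G  A
''  0  0  0  0  0  0  0  0  0  0  0
 A  0  0  0  0  0  1  1  1  1  1  1
 G  0  0  0  1  1  1  1  1  1  2  2
 C  0  0  1  1  2  2  2  2  2  2  2
 T  0  1  1  1  2  2  3  3  3  3  3
 A  0  1  1  1  2  3  3  3  4  4  4
 G  0  1  1  2  2  3  3  3  4  5  5
 C  0  1  2  2  3  3  3  3  4  5  5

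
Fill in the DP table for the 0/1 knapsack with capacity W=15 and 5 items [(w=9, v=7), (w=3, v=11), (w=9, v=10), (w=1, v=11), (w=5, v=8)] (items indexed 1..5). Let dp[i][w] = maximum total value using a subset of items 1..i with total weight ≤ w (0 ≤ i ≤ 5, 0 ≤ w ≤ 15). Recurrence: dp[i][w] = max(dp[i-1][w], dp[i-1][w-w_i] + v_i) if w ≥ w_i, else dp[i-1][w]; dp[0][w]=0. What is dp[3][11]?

11

i\w   0   1   2   3   4   5   6   7   8   9  10  11  12  13  14  15
  0   0   0   0   0   0   0   0   0   0   0   0   0   0   0   0   0
  1   0   0   0   0   0   0   0   0   0   7   7   7   7   7   7   7
  2   0   0   0  11  11  11  11  11  11  11  11  11  18  18  18  18
  3   0   0   0  11  11  11  11  11  11  11  11  11  21  21  21  21
  4   0  11  11  11  22  22  22  22  22  22  22  22  22  32  32  32
  5   0  11  11  11  22  22  22  22  22  30  30  30  30  32  32  32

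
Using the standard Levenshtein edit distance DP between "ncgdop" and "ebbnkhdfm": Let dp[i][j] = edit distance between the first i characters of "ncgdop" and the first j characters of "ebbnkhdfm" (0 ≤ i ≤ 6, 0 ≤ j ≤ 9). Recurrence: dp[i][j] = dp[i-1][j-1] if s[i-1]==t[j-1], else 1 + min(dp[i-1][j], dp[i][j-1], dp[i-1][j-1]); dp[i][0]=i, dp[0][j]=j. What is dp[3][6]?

5

   ''  e  b  b  n  k  h  d  f  m
''  0  1  2  3  4  5  6  7  8  9
 n  1  1  2  3  3  4  5  6  7  8
 c  2  2  2  3  4  4  5  6  7  8
 g  3  3  3  3  4  5  5  6  7  8
 d  4  4  4  4  4  5  6  5  6  7
 o  5  5  5  5  5  5  6  6  6  7
 p  6  6  6  6  6  6  6  7  7  7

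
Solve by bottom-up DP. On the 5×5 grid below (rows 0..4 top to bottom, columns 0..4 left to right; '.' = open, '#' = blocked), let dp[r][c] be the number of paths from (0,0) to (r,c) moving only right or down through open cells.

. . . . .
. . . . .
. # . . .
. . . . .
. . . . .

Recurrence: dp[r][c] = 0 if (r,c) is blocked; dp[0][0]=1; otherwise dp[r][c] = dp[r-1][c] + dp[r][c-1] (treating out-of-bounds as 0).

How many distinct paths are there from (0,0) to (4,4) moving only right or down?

40

r\c   0   1   2   3   4
  0   1   1   1   1   1
  1   1   2   3   4   5
  2   1   0   3   7  12
  3   1   1   4  11  23
  4   1   2   6  17  40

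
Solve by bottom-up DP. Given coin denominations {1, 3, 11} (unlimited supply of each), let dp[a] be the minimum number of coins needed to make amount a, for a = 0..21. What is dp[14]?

 a  0  1  2  3  4  5  6  7  8  9 10 11 12 13 14 15 16 17 18 19 20 21
dp  0  1  2  1  2  3  2  3  4  3  4  1  2  3  2  3  4  3  4  5  4  5

2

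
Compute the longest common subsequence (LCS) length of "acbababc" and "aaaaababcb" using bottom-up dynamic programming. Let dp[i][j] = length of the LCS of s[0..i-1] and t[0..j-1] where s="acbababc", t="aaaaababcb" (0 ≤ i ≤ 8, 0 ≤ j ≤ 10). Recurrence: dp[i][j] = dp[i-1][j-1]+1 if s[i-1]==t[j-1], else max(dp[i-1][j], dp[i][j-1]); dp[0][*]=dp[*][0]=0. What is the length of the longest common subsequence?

   ''  a  a  a  a  a  b  a  b  c  b
''  0  0  0  0  0  0  0  0  0  0  0
 a  0  1  1  1  1  1  1  1  1  1  1
 c  0  1  1  1  1  1  1  1  1  2  2
 b  0  1  1  1  1  1  2  2  2  2  3
 a  0  1  2  2  2  2  2  3  3  3  3
 b  0  1  2  2  2  2  3  3  4  4  4
 a  0  1  2  3  3  3  3  4  4  4  4
 b  0  1  2  3  3  3  4  4  5  5  5
 c  0  1  2  3  3  3  4  4  5  6  6

6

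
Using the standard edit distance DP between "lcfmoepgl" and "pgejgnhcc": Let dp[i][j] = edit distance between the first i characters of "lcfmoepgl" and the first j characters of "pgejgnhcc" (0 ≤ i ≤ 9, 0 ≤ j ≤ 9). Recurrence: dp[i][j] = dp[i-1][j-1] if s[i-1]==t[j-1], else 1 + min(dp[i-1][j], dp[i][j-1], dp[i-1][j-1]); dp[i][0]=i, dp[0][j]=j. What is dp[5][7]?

   ''  p  g  e  j  g  n  h  c  c
''  0  1  2  3  4  5  6  7  8  9
 l  1  1  2  3  4  5  6  7  8  9
 c  2  2  2  3  4  5  6  7  7  8
 f  3  3  3  3  4  5  6  7  8  8
 m  4  4  4  4  4  5  6  7  8  9
 o  5  5  5  5  5  5  6  7  8  9
 e  6  6  6  5  6  6  6  7  8  9
 p  7  6  7  6  6  7  7  7  8  9
 g  8  7  6  7  7  6  7  8  8  9
 l  9  8  7  7  8  7  7  8  9  9

7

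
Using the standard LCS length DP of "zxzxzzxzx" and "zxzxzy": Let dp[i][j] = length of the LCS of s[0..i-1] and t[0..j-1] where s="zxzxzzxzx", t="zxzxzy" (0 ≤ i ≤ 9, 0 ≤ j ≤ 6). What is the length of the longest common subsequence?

5

   ''  z  x  z  x  z  y
''  0  0  0  0  0  0  0
 z  0  1  1  1  1  1  1
 x  0  1  2  2  2  2  2
 z  0  1  2  3  3  3  3
 x  0  1  2  3  4  4  4
 z  0  1  2  3  4  5  5
 z  0  1  2  3  4  5  5
 x  0  1  2  3  4  5  5
 z  0  1  2  3  4  5  5
 x  0  1  2  3  4  5  5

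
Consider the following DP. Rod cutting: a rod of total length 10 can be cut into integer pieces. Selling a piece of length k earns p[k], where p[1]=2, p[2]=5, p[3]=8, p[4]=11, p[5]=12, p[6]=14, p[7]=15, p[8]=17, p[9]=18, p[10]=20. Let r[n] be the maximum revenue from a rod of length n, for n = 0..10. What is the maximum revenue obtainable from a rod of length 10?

27

   n    0    1    2    3    4    5    6    7    8    9   10
r[n]    0    2    5    8   11   13   16   19   22   24   27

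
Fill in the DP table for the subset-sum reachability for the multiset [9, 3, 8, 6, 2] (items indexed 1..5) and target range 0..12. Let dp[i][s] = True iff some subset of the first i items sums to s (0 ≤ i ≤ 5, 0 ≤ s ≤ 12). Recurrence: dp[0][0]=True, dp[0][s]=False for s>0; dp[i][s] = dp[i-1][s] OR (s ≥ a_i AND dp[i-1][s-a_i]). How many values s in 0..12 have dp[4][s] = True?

7

i\s   0   1   2   3   4   5   6   7   8   9  10  11  12
  0   T   F   F   F   F   F   F   F   F   F   F   F   F
  1   T   F   F   F   F   F   F   F   F   T   F   F   F
  2   T   F   F   T   F   F   F   F   F   T   F   F   T
  3   T   F   F   T   F   F   F   F   T   T   F   T   T
  4   T   F   F   T   F   F   T   F   T   T   F   T   T
  5   T   F   T   T   F   T   T   F   T   T   T   T   T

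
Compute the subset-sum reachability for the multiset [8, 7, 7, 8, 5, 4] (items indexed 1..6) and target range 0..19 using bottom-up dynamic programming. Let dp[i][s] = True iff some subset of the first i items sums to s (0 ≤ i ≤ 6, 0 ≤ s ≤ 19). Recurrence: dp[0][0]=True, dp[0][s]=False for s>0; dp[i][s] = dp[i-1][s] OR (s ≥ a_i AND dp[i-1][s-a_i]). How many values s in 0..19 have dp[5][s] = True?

i\s   0   1   2   3   4   5   6   7   8   9  10  11  12  13  14  15  16  17  18  19
  0   T   F   F   F   F   F   F   F   F   F   F   F   F   F   F   F   F   F   F   F
  1   T   F   F   F   F   F   F   F   T   F   F   F   F   F   F   F   F   F   F   F
  2   T   F   F   F   F   F   F   T   T   F   F   F   F   F   F   T   F   F   F   F
  3   T   F   F   F   F   F   F   T   T   F   F   F   F   F   T   T   F   F   F   F
  4   T   F   F   F   F   F   F   T   T   F   F   F   F   F   T   T   T   F   F   F
  5   T   F   F   F   F   T   F   T   T   F   F   F   T   T   T   T   T   F   F   T
  6   T   F   F   F   T   T   F   T   T   T   F   T   T   T   T   T   T   T   T   T

10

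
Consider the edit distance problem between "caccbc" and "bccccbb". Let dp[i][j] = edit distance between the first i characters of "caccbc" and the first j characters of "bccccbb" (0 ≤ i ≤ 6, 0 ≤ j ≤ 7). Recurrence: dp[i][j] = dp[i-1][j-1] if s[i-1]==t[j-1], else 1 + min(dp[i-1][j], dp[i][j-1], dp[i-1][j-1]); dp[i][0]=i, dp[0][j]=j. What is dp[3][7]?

   ''  b  c  c  c  c  b  b
''  0  1  2  3  4  5  6  7
 c  1  1  1  2  3  4  5  6
 a  2  2  2  2  3  4  5  6
 c  3  3  2  2  2  3  4  5
 c  4  4  3  2  2  2  3  4
 b  5  4  4  3  3  3  2  3
 c  6  5  4  4  3  3  3  3

5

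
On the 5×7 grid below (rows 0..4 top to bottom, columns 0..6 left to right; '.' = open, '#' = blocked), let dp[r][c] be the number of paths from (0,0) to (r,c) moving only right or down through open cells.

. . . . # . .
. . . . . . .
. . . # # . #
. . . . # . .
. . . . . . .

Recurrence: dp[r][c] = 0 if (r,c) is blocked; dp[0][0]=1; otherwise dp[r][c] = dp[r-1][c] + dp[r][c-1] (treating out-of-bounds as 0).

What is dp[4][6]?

33

r\c   0   1   2   3   4   5   6
  0   1   1   1   1   0   0   0
  1   1   2   3   4   4   4   4
  2   1   3   6   0   0   4   0
  3   1   4  10  10   0   4   4
  4   1   5  15  25  25  29  33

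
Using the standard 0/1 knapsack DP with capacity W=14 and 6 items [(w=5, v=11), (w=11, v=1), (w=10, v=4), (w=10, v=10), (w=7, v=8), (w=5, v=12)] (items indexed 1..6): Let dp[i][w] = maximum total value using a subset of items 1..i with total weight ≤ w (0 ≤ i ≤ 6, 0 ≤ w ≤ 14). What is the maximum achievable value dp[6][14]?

i\w   0   1   2   3   4   5   6   7   8   9  10  11  12  13  14
  0   0   0   0   0   0   0   0   0   0   0   0   0   0   0   0
  1   0   0   0   0   0  11  11  11  11  11  11  11  11  11  11
  2   0   0   0   0   0  11  11  11  11  11  11  11  11  11  11
  3   0   0   0   0   0  11  11  11  11  11  11  11  11  11  11
  4   0   0   0   0   0  11  11  11  11  11  11  11  11  11  11
  5   0   0   0   0   0  11  11  11  11  11  11  11  19  19  19
  6   0   0   0   0   0  12  12  12  12  12  23  23  23  23  23

23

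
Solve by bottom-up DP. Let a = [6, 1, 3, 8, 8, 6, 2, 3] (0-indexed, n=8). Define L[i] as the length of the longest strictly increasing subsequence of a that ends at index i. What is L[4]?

3

   i    0    1    2    3    4    5    6    7
a[i]    6    1    3    8    8    6    2    3
L[i]    1    1    2    3    3    3    2    3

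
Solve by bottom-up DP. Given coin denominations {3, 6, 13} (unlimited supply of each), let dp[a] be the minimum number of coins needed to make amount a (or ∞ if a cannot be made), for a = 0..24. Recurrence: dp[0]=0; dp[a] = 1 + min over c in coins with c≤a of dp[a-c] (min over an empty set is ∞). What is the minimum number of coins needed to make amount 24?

 a  0  1  2  3  4  5  6  7  8  9 10 11 12 13 14 15 16 17 18 19 20 21 22 23 24
dp  0  -  -  1  -  -  1  -  -  2  -  -  2  1  -  3  2  -  3  2  -  4  3  -  4
(- denotes ∞ / unreachable)

4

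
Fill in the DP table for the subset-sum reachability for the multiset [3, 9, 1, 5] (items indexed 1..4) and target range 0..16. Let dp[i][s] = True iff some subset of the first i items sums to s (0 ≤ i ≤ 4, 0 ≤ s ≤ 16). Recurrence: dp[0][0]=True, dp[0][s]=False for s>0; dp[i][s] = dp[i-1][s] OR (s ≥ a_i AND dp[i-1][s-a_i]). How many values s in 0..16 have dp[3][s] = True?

i\s   0   1   2   3   4   5   6   7   8   9  10  11  12  13  14  15  16
  0   T   F   F   F   F   F   F   F   F   F   F   F   F   F   F   F   F
  1   T   F   F   T   F   F   F   F   F   F   F   F   F   F   F   F   F
  2   T   F   F   T   F   F   F   F   F   T   F   F   T   F   F   F   F
  3   T   T   F   T   T   F   F   F   F   T   T   F   T   T   F   F   F
  4   T   T   F   T   T   T   T   F   T   T   T   F   T   T   T   T   F

8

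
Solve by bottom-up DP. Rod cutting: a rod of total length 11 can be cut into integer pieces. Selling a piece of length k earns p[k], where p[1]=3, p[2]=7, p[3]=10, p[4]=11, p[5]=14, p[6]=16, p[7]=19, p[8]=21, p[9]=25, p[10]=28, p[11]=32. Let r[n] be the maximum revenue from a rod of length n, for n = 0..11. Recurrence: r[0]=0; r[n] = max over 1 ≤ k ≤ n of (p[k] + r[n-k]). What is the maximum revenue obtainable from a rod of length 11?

38

   n    0    1    2    3    4    5    6    7    8    9   10   11
r[n]    0    3    7   10   14   17   21   24   28   31   35   38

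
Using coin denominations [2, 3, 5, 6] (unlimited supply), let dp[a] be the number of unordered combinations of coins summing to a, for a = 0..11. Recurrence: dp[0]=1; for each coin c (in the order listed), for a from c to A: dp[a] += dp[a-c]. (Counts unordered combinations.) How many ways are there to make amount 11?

6

after  coin     0     1     2     3     4     5     6     7     8     9    10    11
          2     1     0     1     0     1     0     1     0     1     0     1     0
          3     1     0     1     1     1     1     2     1     2     2     2     2
          5     1     0     1     1     1     2     2     2     3     3     4     4
          6     1     0     1     1     1     2     3     2     4     4     5     6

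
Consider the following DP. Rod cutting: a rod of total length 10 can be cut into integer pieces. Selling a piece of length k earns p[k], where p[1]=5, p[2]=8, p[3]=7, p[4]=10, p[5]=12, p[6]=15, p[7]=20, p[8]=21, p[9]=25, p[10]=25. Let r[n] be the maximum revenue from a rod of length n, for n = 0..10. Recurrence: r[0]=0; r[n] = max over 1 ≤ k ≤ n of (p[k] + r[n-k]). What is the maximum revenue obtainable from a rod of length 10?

   n    0    1    2    3    4    5    6    7    8    9   10
r[n]    0    5   10   15   20   25   30   35   40   45   50

50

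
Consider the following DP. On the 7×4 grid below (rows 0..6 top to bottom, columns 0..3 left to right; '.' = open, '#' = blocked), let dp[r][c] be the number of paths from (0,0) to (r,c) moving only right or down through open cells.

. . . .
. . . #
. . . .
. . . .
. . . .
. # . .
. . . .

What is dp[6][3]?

62

r\c   0   1   2   3
  0   1   1   1   1
  1   1   2   3   0
  2   1   3   6   6
  3   1   4  10  16
  4   1   5  15  31
  5   1   0  15  46
  6   1   1  16  62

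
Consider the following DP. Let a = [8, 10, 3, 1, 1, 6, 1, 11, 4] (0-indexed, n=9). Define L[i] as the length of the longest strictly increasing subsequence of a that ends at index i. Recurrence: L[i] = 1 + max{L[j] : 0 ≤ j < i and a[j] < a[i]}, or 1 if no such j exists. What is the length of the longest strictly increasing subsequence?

3

   i    0    1    2    3    4    5    6    7    8
a[i]    8   10    3    1    1    6    1   11    4
L[i]    1    2    1    1    1    2    1    3    2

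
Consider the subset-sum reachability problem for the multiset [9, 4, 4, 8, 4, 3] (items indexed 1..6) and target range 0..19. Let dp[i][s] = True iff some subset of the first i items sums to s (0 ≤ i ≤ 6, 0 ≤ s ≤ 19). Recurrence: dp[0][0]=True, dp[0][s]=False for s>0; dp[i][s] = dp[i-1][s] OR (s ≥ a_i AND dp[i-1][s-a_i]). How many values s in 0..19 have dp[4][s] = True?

8

i\s   0   1   2   3   4   5   6   7   8   9  10  11  12  13  14  15  16  17  18  19
  0   T   F   F   F   F   F   F   F   F   F   F   F   F   F   F   F   F   F   F   F
  1   T   F   F   F   F   F   F   F   F   T   F   F   F   F   F   F   F   F   F   F
  2   T   F   F   F   T   F   F   F   F   T   F   F   F   T   F   F   F   F   F   F
  3   T   F   F   F   T   F   F   F   T   T   F   F   F   T   F   F   F   T   F   F
  4   T   F   F   F   T   F   F   F   T   T   F   F   T   T   F   F   T   T   F   F
  5   T   F   F   F   T   F   F   F   T   T   F   F   T   T   F   F   T   T   F   F
  6   T   F   F   T   T   F   F   T   T   T   F   T   T   T   F   T   T   T   F   T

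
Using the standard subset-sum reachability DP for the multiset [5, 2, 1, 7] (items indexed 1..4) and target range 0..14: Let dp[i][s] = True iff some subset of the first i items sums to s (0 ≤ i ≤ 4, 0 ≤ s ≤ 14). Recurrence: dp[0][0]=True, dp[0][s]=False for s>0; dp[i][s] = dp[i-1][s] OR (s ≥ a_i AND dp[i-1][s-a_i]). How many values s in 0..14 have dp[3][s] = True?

i\s   0   1   2   3   4   5   6   7   8   9  10  11  12  13  14
  0   T   F   F   F   F   F   F   F   F   F   F   F   F   F   F
  1   T   F   F   F   F   T   F   F   F   F   F   F   F   F   F
  2   T   F   T   F   F   T   F   T   F   F   F   F   F   F   F
  3   T   T   T   T   F   T   T   T   T   F   F   F   F   F   F
  4   T   T   T   T   F   T   T   T   T   T   T   F   T   T   T

8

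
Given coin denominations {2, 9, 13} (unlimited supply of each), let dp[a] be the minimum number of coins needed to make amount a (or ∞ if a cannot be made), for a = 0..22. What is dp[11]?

2

 a  0  1  2  3  4  5  6  7  8  9 10 11 12 13 14 15 16 17 18 19 20 21 22
dp  0  -  1  -  2  -  3  -  4  1  5  2  6  1  7  2  8  3  2  4  3  5  2
(- denotes ∞ / unreachable)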